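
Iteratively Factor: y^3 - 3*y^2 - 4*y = (y + 1)*(y^2 - 4*y) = y*(y + 1)*(y - 4)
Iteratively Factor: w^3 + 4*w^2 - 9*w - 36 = (w - 3)*(w^2 + 7*w + 12) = (w - 3)*(w + 4)*(w + 3)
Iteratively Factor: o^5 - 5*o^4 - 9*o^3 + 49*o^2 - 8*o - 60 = (o + 1)*(o^4 - 6*o^3 - 3*o^2 + 52*o - 60) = (o - 2)*(o + 1)*(o^3 - 4*o^2 - 11*o + 30) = (o - 2)*(o + 1)*(o + 3)*(o^2 - 7*o + 10) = (o - 5)*(o - 2)*(o + 1)*(o + 3)*(o - 2)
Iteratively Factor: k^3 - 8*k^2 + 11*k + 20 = (k - 4)*(k^2 - 4*k - 5) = (k - 4)*(k + 1)*(k - 5)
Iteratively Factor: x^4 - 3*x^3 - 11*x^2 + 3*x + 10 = (x - 5)*(x^3 + 2*x^2 - x - 2) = (x - 5)*(x + 1)*(x^2 + x - 2) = (x - 5)*(x + 1)*(x + 2)*(x - 1)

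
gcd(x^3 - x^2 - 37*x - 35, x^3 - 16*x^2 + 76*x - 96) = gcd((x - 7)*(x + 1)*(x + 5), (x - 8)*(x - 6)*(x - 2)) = 1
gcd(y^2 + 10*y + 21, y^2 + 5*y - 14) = y + 7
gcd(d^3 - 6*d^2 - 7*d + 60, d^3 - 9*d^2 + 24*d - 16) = d - 4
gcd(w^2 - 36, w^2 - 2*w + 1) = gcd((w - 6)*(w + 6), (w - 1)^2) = 1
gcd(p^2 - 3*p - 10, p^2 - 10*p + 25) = p - 5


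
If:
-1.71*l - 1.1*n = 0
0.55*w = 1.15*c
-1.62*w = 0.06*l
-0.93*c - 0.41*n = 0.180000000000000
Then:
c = -0.00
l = 0.28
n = -0.43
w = -0.01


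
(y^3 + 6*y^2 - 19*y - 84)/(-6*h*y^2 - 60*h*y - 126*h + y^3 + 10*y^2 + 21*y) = (y - 4)/(-6*h + y)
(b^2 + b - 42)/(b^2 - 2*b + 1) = (b^2 + b - 42)/(b^2 - 2*b + 1)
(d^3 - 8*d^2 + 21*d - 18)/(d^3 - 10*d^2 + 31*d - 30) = (d - 3)/(d - 5)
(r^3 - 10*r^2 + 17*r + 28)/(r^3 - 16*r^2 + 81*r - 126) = (r^2 - 3*r - 4)/(r^2 - 9*r + 18)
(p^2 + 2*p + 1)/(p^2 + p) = (p + 1)/p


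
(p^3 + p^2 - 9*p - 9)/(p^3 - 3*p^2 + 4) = (p^2 - 9)/(p^2 - 4*p + 4)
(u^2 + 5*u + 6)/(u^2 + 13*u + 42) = (u^2 + 5*u + 6)/(u^2 + 13*u + 42)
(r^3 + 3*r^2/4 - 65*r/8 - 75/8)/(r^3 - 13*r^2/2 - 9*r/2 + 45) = (r + 5/4)/(r - 6)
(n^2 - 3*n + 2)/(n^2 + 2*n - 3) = (n - 2)/(n + 3)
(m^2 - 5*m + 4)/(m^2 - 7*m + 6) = (m - 4)/(m - 6)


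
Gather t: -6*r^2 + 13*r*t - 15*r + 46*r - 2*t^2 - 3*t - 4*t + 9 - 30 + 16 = -6*r^2 + 31*r - 2*t^2 + t*(13*r - 7) - 5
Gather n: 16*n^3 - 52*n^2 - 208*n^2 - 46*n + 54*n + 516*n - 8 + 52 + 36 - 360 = 16*n^3 - 260*n^2 + 524*n - 280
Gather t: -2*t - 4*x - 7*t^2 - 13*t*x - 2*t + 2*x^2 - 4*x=-7*t^2 + t*(-13*x - 4) + 2*x^2 - 8*x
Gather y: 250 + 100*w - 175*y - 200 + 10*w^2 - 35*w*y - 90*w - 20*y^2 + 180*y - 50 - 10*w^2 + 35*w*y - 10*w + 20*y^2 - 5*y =0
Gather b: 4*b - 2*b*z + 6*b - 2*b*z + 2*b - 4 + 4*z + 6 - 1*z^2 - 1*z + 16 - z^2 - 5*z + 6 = b*(12 - 4*z) - 2*z^2 - 2*z + 24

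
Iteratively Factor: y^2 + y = (y + 1)*(y)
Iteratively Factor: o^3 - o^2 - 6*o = (o - 3)*(o^2 + 2*o) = (o - 3)*(o + 2)*(o)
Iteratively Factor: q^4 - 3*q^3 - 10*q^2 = (q)*(q^3 - 3*q^2 - 10*q) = q*(q + 2)*(q^2 - 5*q) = q*(q - 5)*(q + 2)*(q)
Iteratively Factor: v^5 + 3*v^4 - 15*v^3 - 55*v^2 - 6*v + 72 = (v + 3)*(v^4 - 15*v^2 - 10*v + 24) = (v + 2)*(v + 3)*(v^3 - 2*v^2 - 11*v + 12) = (v + 2)*(v + 3)^2*(v^2 - 5*v + 4) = (v - 1)*(v + 2)*(v + 3)^2*(v - 4)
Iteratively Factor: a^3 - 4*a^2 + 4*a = (a - 2)*(a^2 - 2*a) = (a - 2)^2*(a)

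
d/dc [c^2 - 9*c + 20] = 2*c - 9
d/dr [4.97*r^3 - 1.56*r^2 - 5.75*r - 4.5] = 14.91*r^2 - 3.12*r - 5.75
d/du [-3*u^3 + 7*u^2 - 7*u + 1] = -9*u^2 + 14*u - 7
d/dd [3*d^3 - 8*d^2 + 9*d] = 9*d^2 - 16*d + 9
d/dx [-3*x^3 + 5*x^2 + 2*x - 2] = -9*x^2 + 10*x + 2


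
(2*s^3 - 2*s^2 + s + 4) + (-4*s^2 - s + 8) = 2*s^3 - 6*s^2 + 12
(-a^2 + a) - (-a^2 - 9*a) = 10*a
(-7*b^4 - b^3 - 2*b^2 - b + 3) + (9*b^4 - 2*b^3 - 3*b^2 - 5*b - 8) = 2*b^4 - 3*b^3 - 5*b^2 - 6*b - 5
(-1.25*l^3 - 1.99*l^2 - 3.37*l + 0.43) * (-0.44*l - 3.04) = 0.55*l^4 + 4.6756*l^3 + 7.5324*l^2 + 10.0556*l - 1.3072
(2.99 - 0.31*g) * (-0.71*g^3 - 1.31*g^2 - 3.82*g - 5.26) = 0.2201*g^4 - 1.7168*g^3 - 2.7327*g^2 - 9.7912*g - 15.7274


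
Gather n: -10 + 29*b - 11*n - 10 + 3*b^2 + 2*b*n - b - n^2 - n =3*b^2 + 28*b - n^2 + n*(2*b - 12) - 20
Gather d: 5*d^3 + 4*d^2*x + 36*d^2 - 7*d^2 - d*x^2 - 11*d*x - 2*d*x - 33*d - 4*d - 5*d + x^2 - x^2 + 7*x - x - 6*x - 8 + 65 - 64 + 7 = 5*d^3 + d^2*(4*x + 29) + d*(-x^2 - 13*x - 42)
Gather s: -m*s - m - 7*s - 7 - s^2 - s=-m - s^2 + s*(-m - 8) - 7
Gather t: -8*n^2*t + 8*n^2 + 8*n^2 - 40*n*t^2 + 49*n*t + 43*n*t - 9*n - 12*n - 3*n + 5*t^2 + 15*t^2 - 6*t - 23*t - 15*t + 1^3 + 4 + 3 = 16*n^2 - 24*n + t^2*(20 - 40*n) + t*(-8*n^2 + 92*n - 44) + 8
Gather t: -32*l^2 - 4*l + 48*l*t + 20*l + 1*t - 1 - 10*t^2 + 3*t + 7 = -32*l^2 + 16*l - 10*t^2 + t*(48*l + 4) + 6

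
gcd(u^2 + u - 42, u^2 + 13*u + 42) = u + 7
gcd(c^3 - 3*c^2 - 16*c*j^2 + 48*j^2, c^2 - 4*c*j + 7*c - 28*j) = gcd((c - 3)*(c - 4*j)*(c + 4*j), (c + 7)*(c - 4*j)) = c - 4*j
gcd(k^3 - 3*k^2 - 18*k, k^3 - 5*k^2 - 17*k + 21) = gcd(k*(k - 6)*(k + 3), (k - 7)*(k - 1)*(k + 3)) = k + 3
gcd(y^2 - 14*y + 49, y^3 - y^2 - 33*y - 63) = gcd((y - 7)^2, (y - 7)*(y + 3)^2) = y - 7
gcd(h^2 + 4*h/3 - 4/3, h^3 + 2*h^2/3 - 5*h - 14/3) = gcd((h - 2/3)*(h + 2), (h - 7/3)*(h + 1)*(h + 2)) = h + 2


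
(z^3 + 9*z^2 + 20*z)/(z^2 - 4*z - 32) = z*(z + 5)/(z - 8)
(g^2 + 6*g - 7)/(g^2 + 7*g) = (g - 1)/g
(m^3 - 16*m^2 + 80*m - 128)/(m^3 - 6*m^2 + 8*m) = (m^2 - 12*m + 32)/(m*(m - 2))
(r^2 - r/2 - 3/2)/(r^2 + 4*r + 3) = (r - 3/2)/(r + 3)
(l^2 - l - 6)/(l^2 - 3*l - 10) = (l - 3)/(l - 5)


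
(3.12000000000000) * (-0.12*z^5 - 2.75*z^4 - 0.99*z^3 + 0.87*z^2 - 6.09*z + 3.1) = -0.3744*z^5 - 8.58*z^4 - 3.0888*z^3 + 2.7144*z^2 - 19.0008*z + 9.672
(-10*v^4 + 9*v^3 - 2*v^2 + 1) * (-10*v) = 100*v^5 - 90*v^4 + 20*v^3 - 10*v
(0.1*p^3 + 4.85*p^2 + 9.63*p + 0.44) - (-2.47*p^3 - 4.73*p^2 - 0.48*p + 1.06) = 2.57*p^3 + 9.58*p^2 + 10.11*p - 0.62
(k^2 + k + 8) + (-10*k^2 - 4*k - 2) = -9*k^2 - 3*k + 6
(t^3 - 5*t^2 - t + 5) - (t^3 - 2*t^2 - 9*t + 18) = -3*t^2 + 8*t - 13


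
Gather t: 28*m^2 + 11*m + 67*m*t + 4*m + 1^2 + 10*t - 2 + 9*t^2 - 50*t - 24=28*m^2 + 15*m + 9*t^2 + t*(67*m - 40) - 25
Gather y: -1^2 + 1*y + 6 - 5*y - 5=-4*y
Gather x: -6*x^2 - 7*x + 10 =-6*x^2 - 7*x + 10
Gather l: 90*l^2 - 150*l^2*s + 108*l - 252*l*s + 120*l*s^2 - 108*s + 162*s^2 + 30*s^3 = l^2*(90 - 150*s) + l*(120*s^2 - 252*s + 108) + 30*s^3 + 162*s^2 - 108*s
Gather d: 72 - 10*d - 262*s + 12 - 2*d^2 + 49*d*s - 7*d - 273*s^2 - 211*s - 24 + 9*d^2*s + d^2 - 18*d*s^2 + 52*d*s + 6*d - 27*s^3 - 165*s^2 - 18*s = d^2*(9*s - 1) + d*(-18*s^2 + 101*s - 11) - 27*s^3 - 438*s^2 - 491*s + 60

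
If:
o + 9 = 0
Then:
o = -9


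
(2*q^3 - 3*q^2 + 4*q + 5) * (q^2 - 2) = 2*q^5 - 3*q^4 + 11*q^2 - 8*q - 10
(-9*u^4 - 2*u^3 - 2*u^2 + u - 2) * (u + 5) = -9*u^5 - 47*u^4 - 12*u^3 - 9*u^2 + 3*u - 10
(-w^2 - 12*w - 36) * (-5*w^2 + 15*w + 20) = 5*w^4 + 45*w^3 - 20*w^2 - 780*w - 720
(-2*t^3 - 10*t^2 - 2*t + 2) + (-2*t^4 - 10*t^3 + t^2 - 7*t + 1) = -2*t^4 - 12*t^3 - 9*t^2 - 9*t + 3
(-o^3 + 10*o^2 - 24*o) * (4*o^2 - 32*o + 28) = -4*o^5 + 72*o^4 - 444*o^3 + 1048*o^2 - 672*o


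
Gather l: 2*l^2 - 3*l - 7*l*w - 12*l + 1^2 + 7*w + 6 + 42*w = 2*l^2 + l*(-7*w - 15) + 49*w + 7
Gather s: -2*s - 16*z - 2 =-2*s - 16*z - 2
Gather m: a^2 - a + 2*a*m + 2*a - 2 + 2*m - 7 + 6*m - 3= a^2 + a + m*(2*a + 8) - 12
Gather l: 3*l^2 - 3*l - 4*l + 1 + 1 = 3*l^2 - 7*l + 2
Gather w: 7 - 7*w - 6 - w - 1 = -8*w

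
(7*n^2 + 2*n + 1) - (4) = 7*n^2 + 2*n - 3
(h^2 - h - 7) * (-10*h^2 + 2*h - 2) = -10*h^4 + 12*h^3 + 66*h^2 - 12*h + 14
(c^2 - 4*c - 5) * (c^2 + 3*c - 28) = c^4 - c^3 - 45*c^2 + 97*c + 140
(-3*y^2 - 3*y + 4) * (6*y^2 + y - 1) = -18*y^4 - 21*y^3 + 24*y^2 + 7*y - 4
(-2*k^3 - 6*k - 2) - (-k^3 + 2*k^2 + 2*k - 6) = -k^3 - 2*k^2 - 8*k + 4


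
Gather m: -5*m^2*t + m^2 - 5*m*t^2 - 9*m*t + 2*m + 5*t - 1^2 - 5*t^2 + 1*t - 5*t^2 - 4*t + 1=m^2*(1 - 5*t) + m*(-5*t^2 - 9*t + 2) - 10*t^2 + 2*t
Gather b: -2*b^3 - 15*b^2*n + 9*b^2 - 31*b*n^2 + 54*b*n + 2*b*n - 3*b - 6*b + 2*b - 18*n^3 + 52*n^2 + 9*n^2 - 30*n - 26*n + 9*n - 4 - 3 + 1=-2*b^3 + b^2*(9 - 15*n) + b*(-31*n^2 + 56*n - 7) - 18*n^3 + 61*n^2 - 47*n - 6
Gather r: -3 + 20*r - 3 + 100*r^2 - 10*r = 100*r^2 + 10*r - 6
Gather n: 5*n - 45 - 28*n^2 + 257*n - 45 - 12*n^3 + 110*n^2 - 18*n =-12*n^3 + 82*n^2 + 244*n - 90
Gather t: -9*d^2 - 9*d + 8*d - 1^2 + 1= -9*d^2 - d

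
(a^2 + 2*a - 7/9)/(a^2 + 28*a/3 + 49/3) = (a - 1/3)/(a + 7)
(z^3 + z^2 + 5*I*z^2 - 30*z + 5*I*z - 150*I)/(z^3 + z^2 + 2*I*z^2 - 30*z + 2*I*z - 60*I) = (z + 5*I)/(z + 2*I)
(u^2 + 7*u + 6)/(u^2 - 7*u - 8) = (u + 6)/(u - 8)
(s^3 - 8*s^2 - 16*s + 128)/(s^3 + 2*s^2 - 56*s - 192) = (s - 4)/(s + 6)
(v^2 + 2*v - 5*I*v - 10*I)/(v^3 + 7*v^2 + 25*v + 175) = (v + 2)/(v^2 + v*(7 + 5*I) + 35*I)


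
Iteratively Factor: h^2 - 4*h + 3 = (h - 1)*(h - 3)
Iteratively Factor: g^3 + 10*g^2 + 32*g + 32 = (g + 4)*(g^2 + 6*g + 8) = (g + 2)*(g + 4)*(g + 4)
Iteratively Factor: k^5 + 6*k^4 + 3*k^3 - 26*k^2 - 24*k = (k + 4)*(k^4 + 2*k^3 - 5*k^2 - 6*k) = k*(k + 4)*(k^3 + 2*k^2 - 5*k - 6) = k*(k - 2)*(k + 4)*(k^2 + 4*k + 3) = k*(k - 2)*(k + 3)*(k + 4)*(k + 1)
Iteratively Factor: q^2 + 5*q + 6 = (q + 2)*(q + 3)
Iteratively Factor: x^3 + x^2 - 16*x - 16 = (x - 4)*(x^2 + 5*x + 4) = (x - 4)*(x + 4)*(x + 1)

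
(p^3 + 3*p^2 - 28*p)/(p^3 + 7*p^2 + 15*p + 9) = p*(p^2 + 3*p - 28)/(p^3 + 7*p^2 + 15*p + 9)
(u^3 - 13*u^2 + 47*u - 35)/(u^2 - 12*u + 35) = u - 1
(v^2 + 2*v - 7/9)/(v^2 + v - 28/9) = (3*v - 1)/(3*v - 4)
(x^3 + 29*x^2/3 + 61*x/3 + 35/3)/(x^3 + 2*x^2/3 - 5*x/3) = (x^2 + 8*x + 7)/(x*(x - 1))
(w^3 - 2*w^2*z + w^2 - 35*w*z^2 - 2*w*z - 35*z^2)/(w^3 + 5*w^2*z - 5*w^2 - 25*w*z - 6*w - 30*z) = (w - 7*z)/(w - 6)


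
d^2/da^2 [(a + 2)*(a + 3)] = 2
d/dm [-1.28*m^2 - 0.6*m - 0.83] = -2.56*m - 0.6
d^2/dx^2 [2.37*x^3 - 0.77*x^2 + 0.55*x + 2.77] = 14.22*x - 1.54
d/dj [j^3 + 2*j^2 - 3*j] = 3*j^2 + 4*j - 3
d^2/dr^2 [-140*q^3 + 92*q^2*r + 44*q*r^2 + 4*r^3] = 88*q + 24*r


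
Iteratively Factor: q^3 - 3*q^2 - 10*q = (q - 5)*(q^2 + 2*q) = (q - 5)*(q + 2)*(q)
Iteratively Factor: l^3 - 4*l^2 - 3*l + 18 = (l - 3)*(l^2 - l - 6) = (l - 3)*(l + 2)*(l - 3)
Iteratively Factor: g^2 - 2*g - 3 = (g - 3)*(g + 1)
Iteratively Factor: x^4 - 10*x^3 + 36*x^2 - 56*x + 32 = (x - 4)*(x^3 - 6*x^2 + 12*x - 8) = (x - 4)*(x - 2)*(x^2 - 4*x + 4) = (x - 4)*(x - 2)^2*(x - 2)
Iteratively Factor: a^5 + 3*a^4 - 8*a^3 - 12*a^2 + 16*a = (a + 4)*(a^4 - a^3 - 4*a^2 + 4*a) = (a - 2)*(a + 4)*(a^3 + a^2 - 2*a) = (a - 2)*(a - 1)*(a + 4)*(a^2 + 2*a) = (a - 2)*(a - 1)*(a + 2)*(a + 4)*(a)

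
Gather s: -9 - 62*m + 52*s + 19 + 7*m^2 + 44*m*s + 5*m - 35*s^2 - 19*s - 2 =7*m^2 - 57*m - 35*s^2 + s*(44*m + 33) + 8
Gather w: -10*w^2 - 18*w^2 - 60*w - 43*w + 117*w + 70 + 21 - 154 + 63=-28*w^2 + 14*w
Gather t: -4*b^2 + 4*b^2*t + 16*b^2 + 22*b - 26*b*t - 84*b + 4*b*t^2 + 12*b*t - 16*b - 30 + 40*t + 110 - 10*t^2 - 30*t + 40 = 12*b^2 - 78*b + t^2*(4*b - 10) + t*(4*b^2 - 14*b + 10) + 120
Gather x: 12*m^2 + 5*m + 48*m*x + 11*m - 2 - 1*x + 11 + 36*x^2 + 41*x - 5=12*m^2 + 16*m + 36*x^2 + x*(48*m + 40) + 4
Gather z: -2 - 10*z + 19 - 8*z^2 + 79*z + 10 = -8*z^2 + 69*z + 27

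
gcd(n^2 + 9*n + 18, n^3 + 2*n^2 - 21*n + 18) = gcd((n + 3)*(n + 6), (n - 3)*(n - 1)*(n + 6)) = n + 6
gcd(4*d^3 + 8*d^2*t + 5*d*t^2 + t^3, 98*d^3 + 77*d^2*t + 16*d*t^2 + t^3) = 2*d + t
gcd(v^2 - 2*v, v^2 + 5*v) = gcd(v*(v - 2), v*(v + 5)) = v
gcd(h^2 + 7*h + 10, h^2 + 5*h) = h + 5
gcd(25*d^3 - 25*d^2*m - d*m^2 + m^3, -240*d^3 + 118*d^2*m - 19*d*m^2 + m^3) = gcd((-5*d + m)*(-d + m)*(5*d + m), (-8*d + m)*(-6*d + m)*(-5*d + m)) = 5*d - m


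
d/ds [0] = 0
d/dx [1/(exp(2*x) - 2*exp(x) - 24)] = 2*(1 - exp(x))*exp(x)/(-exp(2*x) + 2*exp(x) + 24)^2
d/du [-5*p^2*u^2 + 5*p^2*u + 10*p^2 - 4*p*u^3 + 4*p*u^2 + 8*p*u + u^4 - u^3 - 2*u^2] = -10*p^2*u + 5*p^2 - 12*p*u^2 + 8*p*u + 8*p + 4*u^3 - 3*u^2 - 4*u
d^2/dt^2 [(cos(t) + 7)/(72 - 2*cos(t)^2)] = (-8*(cos(t) + 7)*sin(t)^2*cos(t)^2 + (cos(t)^2 - 36)^2*cos(t) - 2*(cos(t)^2 - 36)*(7*cos(2*t) + cos(3*t)))/(2*(cos(t)^2 - 36)^3)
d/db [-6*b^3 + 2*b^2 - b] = -18*b^2 + 4*b - 1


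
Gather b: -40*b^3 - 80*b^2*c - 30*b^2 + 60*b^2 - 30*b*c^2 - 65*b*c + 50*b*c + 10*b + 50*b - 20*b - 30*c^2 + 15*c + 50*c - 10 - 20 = -40*b^3 + b^2*(30 - 80*c) + b*(-30*c^2 - 15*c + 40) - 30*c^2 + 65*c - 30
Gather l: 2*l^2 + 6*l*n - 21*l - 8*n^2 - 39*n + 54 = 2*l^2 + l*(6*n - 21) - 8*n^2 - 39*n + 54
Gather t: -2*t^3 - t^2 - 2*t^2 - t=-2*t^3 - 3*t^2 - t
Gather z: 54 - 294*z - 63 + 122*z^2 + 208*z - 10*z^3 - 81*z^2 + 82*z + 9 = -10*z^3 + 41*z^2 - 4*z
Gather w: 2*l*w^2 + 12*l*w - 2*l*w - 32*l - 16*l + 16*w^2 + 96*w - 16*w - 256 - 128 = -48*l + w^2*(2*l + 16) + w*(10*l + 80) - 384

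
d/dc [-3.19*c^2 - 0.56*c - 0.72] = -6.38*c - 0.56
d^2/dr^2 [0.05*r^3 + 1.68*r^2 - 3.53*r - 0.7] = 0.3*r + 3.36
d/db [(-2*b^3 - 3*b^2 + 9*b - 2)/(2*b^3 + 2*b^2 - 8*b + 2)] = (b^4 - 2*b^3 + 3*b^2 - 2*b + 1)/(2*(b^6 + 2*b^5 - 7*b^4 - 6*b^3 + 18*b^2 - 8*b + 1))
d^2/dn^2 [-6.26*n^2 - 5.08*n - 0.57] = -12.5200000000000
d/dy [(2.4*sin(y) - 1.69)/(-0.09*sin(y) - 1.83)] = -4.5441*cos(y)/(0.09*sin(y) + 1.83)^2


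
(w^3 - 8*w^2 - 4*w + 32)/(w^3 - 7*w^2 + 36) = (w^2 - 10*w + 16)/(w^2 - 9*w + 18)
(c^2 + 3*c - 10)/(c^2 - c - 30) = (c - 2)/(c - 6)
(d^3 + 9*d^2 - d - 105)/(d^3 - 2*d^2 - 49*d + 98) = (d^2 + 2*d - 15)/(d^2 - 9*d + 14)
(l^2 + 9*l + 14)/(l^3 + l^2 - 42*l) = (l + 2)/(l*(l - 6))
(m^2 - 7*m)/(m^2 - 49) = m/(m + 7)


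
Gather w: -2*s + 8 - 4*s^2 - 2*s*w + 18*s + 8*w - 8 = -4*s^2 + 16*s + w*(8 - 2*s)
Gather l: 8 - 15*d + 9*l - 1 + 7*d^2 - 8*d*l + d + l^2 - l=7*d^2 - 14*d + l^2 + l*(8 - 8*d) + 7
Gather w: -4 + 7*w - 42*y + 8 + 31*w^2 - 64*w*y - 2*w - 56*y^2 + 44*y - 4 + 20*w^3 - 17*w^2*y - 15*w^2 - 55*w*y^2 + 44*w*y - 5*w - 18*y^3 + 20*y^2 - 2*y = 20*w^3 + w^2*(16 - 17*y) + w*(-55*y^2 - 20*y) - 18*y^3 - 36*y^2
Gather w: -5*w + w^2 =w^2 - 5*w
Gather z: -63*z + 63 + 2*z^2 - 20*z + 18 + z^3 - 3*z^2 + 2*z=z^3 - z^2 - 81*z + 81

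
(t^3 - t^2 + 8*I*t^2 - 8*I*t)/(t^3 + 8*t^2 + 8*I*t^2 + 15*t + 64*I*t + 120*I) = t*(t - 1)/(t^2 + 8*t + 15)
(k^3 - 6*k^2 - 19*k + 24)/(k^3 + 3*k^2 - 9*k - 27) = (k^2 - 9*k + 8)/(k^2 - 9)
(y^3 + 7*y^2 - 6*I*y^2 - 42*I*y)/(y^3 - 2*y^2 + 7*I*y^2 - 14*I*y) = (y^2 + y*(7 - 6*I) - 42*I)/(y^2 + y*(-2 + 7*I) - 14*I)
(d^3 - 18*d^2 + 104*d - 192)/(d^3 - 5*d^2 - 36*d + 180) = (d^2 - 12*d + 32)/(d^2 + d - 30)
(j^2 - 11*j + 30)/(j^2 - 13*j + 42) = (j - 5)/(j - 7)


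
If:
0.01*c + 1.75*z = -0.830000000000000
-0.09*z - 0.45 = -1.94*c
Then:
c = 0.21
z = -0.48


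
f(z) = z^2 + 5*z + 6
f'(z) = 2*z + 5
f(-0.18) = 5.13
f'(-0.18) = 4.64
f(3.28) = 33.16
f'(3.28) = 11.56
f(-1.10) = 1.71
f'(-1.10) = 2.80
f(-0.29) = 4.63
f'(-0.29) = 4.42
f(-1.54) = 0.67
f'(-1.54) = 1.92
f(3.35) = 33.97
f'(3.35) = 11.70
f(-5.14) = 6.72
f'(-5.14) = -5.28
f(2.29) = 22.69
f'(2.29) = 9.58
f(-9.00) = 42.00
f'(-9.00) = -13.00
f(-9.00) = 42.00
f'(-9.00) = -13.00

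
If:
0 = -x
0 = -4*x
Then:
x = 0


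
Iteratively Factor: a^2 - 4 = (a - 2)*(a + 2)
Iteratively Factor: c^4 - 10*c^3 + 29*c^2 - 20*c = (c - 4)*(c^3 - 6*c^2 + 5*c) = (c - 5)*(c - 4)*(c^2 - c) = c*(c - 5)*(c - 4)*(c - 1)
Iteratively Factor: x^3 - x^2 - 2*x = (x - 2)*(x^2 + x) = x*(x - 2)*(x + 1)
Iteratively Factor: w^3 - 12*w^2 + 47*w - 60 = (w - 3)*(w^2 - 9*w + 20) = (w - 4)*(w - 3)*(w - 5)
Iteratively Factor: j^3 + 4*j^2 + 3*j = (j + 1)*(j^2 + 3*j) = (j + 1)*(j + 3)*(j)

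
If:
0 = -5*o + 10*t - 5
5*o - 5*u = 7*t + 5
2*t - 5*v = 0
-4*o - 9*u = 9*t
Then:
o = 27/28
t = 55/56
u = -79/56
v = 11/28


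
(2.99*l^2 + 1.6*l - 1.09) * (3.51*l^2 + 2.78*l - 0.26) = 10.4949*l^4 + 13.9282*l^3 - 0.1553*l^2 - 3.4462*l + 0.2834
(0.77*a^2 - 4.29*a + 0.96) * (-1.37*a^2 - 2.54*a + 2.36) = -1.0549*a^4 + 3.9215*a^3 + 11.3986*a^2 - 12.5628*a + 2.2656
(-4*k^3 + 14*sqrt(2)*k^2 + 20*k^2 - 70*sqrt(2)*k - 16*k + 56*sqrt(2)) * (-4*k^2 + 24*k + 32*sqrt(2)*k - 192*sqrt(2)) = 16*k^5 - 184*sqrt(2)*k^4 - 176*k^4 + 1440*k^3 + 2024*sqrt(2)*k^3 - 10240*k^2 - 6256*sqrt(2)*k^2 + 4416*sqrt(2)*k + 30464*k - 21504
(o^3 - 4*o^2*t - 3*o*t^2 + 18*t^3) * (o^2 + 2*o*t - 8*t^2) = o^5 - 2*o^4*t - 19*o^3*t^2 + 44*o^2*t^3 + 60*o*t^4 - 144*t^5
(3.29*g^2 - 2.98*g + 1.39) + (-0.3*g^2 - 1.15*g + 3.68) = 2.99*g^2 - 4.13*g + 5.07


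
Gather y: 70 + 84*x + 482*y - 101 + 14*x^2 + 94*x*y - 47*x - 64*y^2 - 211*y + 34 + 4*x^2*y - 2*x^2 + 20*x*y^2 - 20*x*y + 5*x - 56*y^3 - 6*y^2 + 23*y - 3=12*x^2 + 42*x - 56*y^3 + y^2*(20*x - 70) + y*(4*x^2 + 74*x + 294)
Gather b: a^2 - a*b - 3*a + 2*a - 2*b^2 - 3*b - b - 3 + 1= a^2 - a - 2*b^2 + b*(-a - 4) - 2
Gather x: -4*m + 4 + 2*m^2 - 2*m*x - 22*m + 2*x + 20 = 2*m^2 - 26*m + x*(2 - 2*m) + 24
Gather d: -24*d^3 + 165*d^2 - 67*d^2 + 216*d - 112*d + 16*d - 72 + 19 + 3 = -24*d^3 + 98*d^2 + 120*d - 50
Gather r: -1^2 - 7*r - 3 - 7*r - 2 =-14*r - 6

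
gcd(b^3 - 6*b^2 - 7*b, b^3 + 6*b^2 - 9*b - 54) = 1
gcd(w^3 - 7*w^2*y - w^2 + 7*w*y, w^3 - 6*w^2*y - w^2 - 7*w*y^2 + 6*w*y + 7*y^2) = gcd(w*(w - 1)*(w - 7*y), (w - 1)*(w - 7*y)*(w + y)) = -w^2 + 7*w*y + w - 7*y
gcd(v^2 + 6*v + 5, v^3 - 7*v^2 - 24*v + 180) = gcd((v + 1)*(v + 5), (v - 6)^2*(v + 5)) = v + 5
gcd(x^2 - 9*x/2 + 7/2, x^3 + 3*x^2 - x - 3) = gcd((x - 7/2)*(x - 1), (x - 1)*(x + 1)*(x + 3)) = x - 1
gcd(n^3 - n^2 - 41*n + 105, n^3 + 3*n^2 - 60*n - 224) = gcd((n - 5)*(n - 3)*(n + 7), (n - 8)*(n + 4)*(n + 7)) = n + 7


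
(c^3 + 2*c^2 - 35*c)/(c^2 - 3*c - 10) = c*(c + 7)/(c + 2)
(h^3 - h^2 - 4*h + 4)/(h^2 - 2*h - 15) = (-h^3 + h^2 + 4*h - 4)/(-h^2 + 2*h + 15)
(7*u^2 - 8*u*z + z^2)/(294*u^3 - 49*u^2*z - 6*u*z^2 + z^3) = (-u + z)/(-42*u^2 + u*z + z^2)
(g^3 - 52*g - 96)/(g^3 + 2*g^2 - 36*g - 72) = (g - 8)/(g - 6)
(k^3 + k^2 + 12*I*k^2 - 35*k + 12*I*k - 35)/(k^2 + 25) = (k^2 + k*(1 + 7*I) + 7*I)/(k - 5*I)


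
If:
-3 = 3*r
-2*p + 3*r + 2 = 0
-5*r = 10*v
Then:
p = -1/2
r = -1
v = 1/2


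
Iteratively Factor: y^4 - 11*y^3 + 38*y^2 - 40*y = (y - 5)*(y^3 - 6*y^2 + 8*y) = y*(y - 5)*(y^2 - 6*y + 8) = y*(y - 5)*(y - 4)*(y - 2)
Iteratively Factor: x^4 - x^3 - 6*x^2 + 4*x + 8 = (x - 2)*(x^3 + x^2 - 4*x - 4) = (x - 2)*(x + 2)*(x^2 - x - 2) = (x - 2)*(x + 1)*(x + 2)*(x - 2)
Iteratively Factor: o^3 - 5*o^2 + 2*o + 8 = (o - 2)*(o^2 - 3*o - 4) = (o - 2)*(o + 1)*(o - 4)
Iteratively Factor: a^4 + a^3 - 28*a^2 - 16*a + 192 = (a + 4)*(a^3 - 3*a^2 - 16*a + 48) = (a - 4)*(a + 4)*(a^2 + a - 12) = (a - 4)*(a - 3)*(a + 4)*(a + 4)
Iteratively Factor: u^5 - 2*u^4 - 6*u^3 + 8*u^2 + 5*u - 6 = (u + 2)*(u^4 - 4*u^3 + 2*u^2 + 4*u - 3) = (u + 1)*(u + 2)*(u^3 - 5*u^2 + 7*u - 3) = (u - 1)*(u + 1)*(u + 2)*(u^2 - 4*u + 3) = (u - 3)*(u - 1)*(u + 1)*(u + 2)*(u - 1)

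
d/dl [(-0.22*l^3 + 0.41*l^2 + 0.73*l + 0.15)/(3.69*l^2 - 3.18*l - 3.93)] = (-0.8118*l^4 + 1.3992*l^3 - 1.4037*l^2 - 4.3296*l - 2.3919)/(13.6161*l^4 - 23.4684*l^3 - 18.891*l^2 + 24.9948*l + 15.4449)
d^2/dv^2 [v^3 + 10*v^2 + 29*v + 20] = 6*v + 20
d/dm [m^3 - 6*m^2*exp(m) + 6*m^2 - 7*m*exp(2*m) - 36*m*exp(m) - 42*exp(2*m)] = -6*m^2*exp(m) + 3*m^2 - 14*m*exp(2*m) - 48*m*exp(m) + 12*m - 91*exp(2*m) - 36*exp(m)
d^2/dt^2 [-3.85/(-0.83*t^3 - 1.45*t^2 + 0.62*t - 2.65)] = (-(19.173*t + 11.165)*(0.83*t^3 + 1.45*t^2 - 0.62*t + 2.65) + 3.85*(2.49*t^2 + 2.9*t - 0.62)*(4.98*t^2 + 5.8*t - 1.24))/(0.83*t^3 + 1.45*t^2 - 0.62*t + 2.65)^3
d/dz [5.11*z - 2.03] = 5.11000000000000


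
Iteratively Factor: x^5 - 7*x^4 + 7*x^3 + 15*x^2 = (x)*(x^4 - 7*x^3 + 7*x^2 + 15*x) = x*(x - 5)*(x^3 - 2*x^2 - 3*x) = x*(x - 5)*(x - 3)*(x^2 + x) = x*(x - 5)*(x - 3)*(x + 1)*(x)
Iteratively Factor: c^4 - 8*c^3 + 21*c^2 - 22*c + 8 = (c - 2)*(c^3 - 6*c^2 + 9*c - 4) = (c - 2)*(c - 1)*(c^2 - 5*c + 4) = (c - 4)*(c - 2)*(c - 1)*(c - 1)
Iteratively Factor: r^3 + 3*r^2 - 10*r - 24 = (r - 3)*(r^2 + 6*r + 8) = (r - 3)*(r + 4)*(r + 2)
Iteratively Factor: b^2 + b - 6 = (b + 3)*(b - 2)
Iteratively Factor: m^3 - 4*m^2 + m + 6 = (m - 3)*(m^2 - m - 2) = (m - 3)*(m + 1)*(m - 2)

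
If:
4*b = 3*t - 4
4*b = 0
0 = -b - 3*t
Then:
No Solution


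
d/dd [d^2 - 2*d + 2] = 2*d - 2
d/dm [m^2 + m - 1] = 2*m + 1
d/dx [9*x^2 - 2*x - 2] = 18*x - 2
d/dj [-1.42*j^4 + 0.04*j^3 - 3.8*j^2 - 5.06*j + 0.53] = -5.68*j^3 + 0.12*j^2 - 7.6*j - 5.06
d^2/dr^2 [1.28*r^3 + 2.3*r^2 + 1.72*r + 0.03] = 7.68*r + 4.6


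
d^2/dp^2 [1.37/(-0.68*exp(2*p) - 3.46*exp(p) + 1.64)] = (-1.37*(1.36*exp(p) + 3.46)*(2.72*exp(p) + 6.92)*exp(p) + (3.7264*exp(p) + 4.7402)*(0.68*exp(2*p) + 3.46*exp(p) - 1.64))*exp(p)/(0.68*exp(2*p) + 3.46*exp(p) - 1.64)^3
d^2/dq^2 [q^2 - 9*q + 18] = 2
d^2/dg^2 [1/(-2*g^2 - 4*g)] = (g*(g + 2) - 4*(g + 1)^2)/(g^3*(g + 2)^3)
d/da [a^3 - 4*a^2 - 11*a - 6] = 3*a^2 - 8*a - 11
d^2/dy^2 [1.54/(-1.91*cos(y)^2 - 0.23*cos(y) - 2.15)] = (22.472296*(1 - cos(y)^2)^2 + 2.029566*cos(y)^3 - 13.978426*cos(y)^2 - 4.820662*cos(y) - 9.987208)/(1.91*cos(y)^2 + 0.23*cos(y) + 2.15)^3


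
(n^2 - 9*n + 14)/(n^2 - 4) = (n - 7)/(n + 2)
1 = 1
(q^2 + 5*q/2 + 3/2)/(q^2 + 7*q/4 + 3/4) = 2*(2*q + 3)/(4*q + 3)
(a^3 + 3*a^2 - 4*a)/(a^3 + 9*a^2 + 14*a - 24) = a/(a + 6)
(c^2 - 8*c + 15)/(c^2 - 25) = (c - 3)/(c + 5)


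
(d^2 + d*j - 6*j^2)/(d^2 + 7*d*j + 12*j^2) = (d - 2*j)/(d + 4*j)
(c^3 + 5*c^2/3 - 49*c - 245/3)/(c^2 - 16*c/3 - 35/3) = c + 7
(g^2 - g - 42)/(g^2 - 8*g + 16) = (g^2 - g - 42)/(g^2 - 8*g + 16)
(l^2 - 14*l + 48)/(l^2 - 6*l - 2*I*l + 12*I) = (l - 8)/(l - 2*I)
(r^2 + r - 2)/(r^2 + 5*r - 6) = (r + 2)/(r + 6)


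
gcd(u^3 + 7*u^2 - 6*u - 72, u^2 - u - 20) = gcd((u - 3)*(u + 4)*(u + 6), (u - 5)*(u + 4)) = u + 4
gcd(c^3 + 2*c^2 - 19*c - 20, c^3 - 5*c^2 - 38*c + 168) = c - 4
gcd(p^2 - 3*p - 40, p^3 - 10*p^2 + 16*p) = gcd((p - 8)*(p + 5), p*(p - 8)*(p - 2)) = p - 8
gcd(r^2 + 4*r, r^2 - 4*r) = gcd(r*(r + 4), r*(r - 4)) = r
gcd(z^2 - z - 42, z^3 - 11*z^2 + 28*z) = z - 7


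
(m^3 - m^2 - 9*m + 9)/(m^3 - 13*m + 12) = (m + 3)/(m + 4)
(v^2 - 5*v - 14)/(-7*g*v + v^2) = (-v^2 + 5*v + 14)/(v*(7*g - v))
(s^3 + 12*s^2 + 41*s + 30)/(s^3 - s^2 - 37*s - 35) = (s + 6)/(s - 7)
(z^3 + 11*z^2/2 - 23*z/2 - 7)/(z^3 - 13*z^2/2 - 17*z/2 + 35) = (2*z^2 + 15*z + 7)/(2*z^2 - 9*z - 35)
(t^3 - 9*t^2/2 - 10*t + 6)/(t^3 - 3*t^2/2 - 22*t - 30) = (2*t - 1)/(2*t + 5)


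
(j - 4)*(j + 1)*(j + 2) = j^3 - j^2 - 10*j - 8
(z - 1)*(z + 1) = z^2 - 1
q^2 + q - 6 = (q - 2)*(q + 3)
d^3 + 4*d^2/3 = d^2*(d + 4/3)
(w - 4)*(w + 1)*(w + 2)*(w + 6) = w^4 + 5*w^3 - 16*w^2 - 68*w - 48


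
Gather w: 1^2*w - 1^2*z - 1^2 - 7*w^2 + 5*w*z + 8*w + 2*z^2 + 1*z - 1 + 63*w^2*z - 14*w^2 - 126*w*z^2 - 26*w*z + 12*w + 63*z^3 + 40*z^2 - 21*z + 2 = w^2*(63*z - 21) + w*(-126*z^2 - 21*z + 21) + 63*z^3 + 42*z^2 - 21*z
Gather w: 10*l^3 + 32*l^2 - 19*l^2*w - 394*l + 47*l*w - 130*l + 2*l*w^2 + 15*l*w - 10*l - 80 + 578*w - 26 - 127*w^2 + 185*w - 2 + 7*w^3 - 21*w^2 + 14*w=10*l^3 + 32*l^2 - 534*l + 7*w^3 + w^2*(2*l - 148) + w*(-19*l^2 + 62*l + 777) - 108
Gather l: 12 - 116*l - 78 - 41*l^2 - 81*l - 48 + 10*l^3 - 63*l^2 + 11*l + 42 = 10*l^3 - 104*l^2 - 186*l - 72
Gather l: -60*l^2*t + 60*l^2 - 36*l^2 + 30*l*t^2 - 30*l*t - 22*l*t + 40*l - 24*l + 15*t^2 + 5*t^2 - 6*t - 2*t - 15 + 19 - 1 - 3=l^2*(24 - 60*t) + l*(30*t^2 - 52*t + 16) + 20*t^2 - 8*t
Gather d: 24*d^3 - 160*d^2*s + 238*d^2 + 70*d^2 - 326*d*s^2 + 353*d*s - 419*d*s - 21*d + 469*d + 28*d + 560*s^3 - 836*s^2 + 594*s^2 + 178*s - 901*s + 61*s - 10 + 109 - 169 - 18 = 24*d^3 + d^2*(308 - 160*s) + d*(-326*s^2 - 66*s + 476) + 560*s^3 - 242*s^2 - 662*s - 88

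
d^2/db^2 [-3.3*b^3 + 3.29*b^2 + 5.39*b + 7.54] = 6.58 - 19.8*b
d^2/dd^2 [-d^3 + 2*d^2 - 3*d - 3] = 4 - 6*d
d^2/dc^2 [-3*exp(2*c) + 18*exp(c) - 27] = (18 - 12*exp(c))*exp(c)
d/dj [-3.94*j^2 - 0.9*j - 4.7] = -7.88*j - 0.9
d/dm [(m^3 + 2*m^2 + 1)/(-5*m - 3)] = (-10*m^3 - 19*m^2 - 12*m + 5)/(25*m^2 + 30*m + 9)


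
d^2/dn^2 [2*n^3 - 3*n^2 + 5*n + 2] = 12*n - 6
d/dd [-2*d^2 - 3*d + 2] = -4*d - 3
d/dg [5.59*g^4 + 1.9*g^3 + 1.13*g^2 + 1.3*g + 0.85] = 22.36*g^3 + 5.7*g^2 + 2.26*g + 1.3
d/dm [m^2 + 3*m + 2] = 2*m + 3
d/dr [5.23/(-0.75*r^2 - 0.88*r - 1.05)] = (7.845*r + 4.6024)/(0.75*r^2 + 0.88*r + 1.05)^2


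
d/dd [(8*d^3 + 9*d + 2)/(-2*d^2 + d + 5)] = (-16*d^4 + 16*d^3 + 138*d^2 + 8*d + 43)/(4*d^4 - 4*d^3 - 19*d^2 + 10*d + 25)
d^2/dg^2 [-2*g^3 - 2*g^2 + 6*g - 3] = -12*g - 4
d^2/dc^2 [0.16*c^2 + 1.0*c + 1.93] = 0.320000000000000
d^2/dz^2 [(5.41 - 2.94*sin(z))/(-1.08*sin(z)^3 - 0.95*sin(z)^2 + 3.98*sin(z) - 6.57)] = (-13.716864*sin(z)^7 + 47.742696*sin(z)^6 + 28.430022*sin(z)^5 + 175.475056*sin(z)^4 - 354.979602*sin(z)^3 - 266.348234*sin(z)^2 + 257.513496*sin(z) + 49.89367)/(1.259712*sin(z)^9 + 3.32424*sin(z)^8 - 11.002716*sin(z)^7 - 0.653760999999996*sin(z)^6 + 80.991966*sin(z)^5 - 106.509513*sin(z)^4 - 72.237536*sin(z)^3 + 435.234249*sin(z)^2 - 515.388906*sin(z) + 283.593393)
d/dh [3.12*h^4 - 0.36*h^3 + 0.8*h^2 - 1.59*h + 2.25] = 12.48*h^3 - 1.08*h^2 + 1.6*h - 1.59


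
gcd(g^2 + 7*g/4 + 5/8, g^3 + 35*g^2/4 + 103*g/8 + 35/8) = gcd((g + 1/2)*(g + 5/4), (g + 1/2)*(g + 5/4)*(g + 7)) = g^2 + 7*g/4 + 5/8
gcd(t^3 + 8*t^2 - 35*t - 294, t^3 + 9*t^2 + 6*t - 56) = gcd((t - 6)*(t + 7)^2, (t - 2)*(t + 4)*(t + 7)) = t + 7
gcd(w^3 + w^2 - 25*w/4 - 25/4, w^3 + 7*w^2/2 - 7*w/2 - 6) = w + 1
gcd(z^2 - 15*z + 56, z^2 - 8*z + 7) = z - 7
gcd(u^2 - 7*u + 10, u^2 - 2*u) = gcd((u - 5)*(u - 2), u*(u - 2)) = u - 2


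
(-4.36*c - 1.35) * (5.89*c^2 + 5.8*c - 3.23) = -25.6804*c^3 - 33.2395*c^2 + 6.2528*c + 4.3605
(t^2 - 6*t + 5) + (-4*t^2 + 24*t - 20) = -3*t^2 + 18*t - 15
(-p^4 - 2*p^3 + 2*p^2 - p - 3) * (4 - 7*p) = 7*p^5 + 10*p^4 - 22*p^3 + 15*p^2 + 17*p - 12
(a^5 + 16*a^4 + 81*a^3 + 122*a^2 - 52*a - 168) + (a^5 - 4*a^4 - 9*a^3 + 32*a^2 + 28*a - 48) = 2*a^5 + 12*a^4 + 72*a^3 + 154*a^2 - 24*a - 216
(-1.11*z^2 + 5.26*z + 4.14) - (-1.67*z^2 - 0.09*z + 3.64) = 0.56*z^2 + 5.35*z + 0.5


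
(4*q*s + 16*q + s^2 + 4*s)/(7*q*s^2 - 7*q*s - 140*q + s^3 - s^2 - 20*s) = (4*q + s)/(7*q*s - 35*q + s^2 - 5*s)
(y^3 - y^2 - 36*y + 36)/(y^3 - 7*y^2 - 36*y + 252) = (y - 1)/(y - 7)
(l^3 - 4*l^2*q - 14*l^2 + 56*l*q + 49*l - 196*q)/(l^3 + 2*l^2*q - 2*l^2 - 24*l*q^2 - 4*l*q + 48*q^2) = (l^2 - 14*l + 49)/(l^2 + 6*l*q - 2*l - 12*q)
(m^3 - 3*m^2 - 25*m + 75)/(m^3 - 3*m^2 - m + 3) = (m^2 - 25)/(m^2 - 1)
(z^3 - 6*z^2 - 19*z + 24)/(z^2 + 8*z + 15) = (z^2 - 9*z + 8)/(z + 5)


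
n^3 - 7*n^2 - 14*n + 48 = (n - 8)*(n - 2)*(n + 3)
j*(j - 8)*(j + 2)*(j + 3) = j^4 - 3*j^3 - 34*j^2 - 48*j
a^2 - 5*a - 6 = (a - 6)*(a + 1)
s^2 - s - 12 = (s - 4)*(s + 3)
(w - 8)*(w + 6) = w^2 - 2*w - 48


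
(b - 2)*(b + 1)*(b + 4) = b^3 + 3*b^2 - 6*b - 8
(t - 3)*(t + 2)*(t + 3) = t^3 + 2*t^2 - 9*t - 18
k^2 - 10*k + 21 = (k - 7)*(k - 3)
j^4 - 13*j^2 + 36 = (j - 3)*(j - 2)*(j + 2)*(j + 3)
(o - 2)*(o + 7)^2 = o^3 + 12*o^2 + 21*o - 98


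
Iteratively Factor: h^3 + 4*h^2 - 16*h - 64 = (h - 4)*(h^2 + 8*h + 16) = (h - 4)*(h + 4)*(h + 4)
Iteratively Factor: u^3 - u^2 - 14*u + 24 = (u - 3)*(u^2 + 2*u - 8) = (u - 3)*(u + 4)*(u - 2)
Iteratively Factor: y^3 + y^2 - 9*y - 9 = (y + 3)*(y^2 - 2*y - 3) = (y + 1)*(y + 3)*(y - 3)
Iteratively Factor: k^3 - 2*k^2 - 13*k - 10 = (k - 5)*(k^2 + 3*k + 2) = (k - 5)*(k + 2)*(k + 1)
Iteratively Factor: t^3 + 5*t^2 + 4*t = (t + 1)*(t^2 + 4*t) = (t + 1)*(t + 4)*(t)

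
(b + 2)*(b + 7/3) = b^2 + 13*b/3 + 14/3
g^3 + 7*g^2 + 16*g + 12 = (g + 2)^2*(g + 3)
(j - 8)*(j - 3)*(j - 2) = j^3 - 13*j^2 + 46*j - 48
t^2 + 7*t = t*(t + 7)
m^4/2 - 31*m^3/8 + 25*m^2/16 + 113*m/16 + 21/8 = (m/2 + 1/4)*(m - 7)*(m - 2)*(m + 3/4)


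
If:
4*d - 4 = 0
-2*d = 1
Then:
No Solution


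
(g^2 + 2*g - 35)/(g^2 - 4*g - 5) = (g + 7)/(g + 1)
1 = 1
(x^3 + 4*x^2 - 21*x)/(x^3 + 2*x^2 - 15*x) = (x + 7)/(x + 5)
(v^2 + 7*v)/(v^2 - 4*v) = (v + 7)/(v - 4)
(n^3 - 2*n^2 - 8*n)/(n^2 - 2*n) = (n^2 - 2*n - 8)/(n - 2)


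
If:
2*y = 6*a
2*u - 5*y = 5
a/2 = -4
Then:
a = -8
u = -115/2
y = -24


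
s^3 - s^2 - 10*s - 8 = (s - 4)*(s + 1)*(s + 2)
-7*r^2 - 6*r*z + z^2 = (-7*r + z)*(r + z)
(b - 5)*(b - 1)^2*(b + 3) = b^4 - 4*b^3 - 10*b^2 + 28*b - 15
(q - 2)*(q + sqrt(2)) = q^2 - 2*q + sqrt(2)*q - 2*sqrt(2)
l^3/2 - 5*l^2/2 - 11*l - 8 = (l/2 + 1)*(l - 8)*(l + 1)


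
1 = 1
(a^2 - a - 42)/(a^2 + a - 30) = (a - 7)/(a - 5)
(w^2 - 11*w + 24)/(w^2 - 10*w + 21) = (w - 8)/(w - 7)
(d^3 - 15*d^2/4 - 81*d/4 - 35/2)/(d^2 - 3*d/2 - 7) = (4*d^2 - 23*d - 35)/(2*(2*d - 7))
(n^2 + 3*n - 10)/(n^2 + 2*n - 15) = (n - 2)/(n - 3)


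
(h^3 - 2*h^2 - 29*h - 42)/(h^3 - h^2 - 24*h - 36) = (h - 7)/(h - 6)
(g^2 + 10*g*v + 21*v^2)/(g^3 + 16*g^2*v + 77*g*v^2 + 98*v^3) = (g + 3*v)/(g^2 + 9*g*v + 14*v^2)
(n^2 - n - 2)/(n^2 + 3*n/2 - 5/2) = 2*(n^2 - n - 2)/(2*n^2 + 3*n - 5)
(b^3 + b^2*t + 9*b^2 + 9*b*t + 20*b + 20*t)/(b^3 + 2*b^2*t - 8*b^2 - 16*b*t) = (b^3 + b^2*t + 9*b^2 + 9*b*t + 20*b + 20*t)/(b*(b^2 + 2*b*t - 8*b - 16*t))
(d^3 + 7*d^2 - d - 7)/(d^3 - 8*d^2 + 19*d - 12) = (d^2 + 8*d + 7)/(d^2 - 7*d + 12)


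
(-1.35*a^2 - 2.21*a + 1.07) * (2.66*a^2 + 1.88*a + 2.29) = -3.591*a^4 - 8.4166*a^3 - 4.4001*a^2 - 3.0493*a + 2.4503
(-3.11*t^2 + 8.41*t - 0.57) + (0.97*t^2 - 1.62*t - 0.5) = -2.14*t^2 + 6.79*t - 1.07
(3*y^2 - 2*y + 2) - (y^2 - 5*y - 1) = 2*y^2 + 3*y + 3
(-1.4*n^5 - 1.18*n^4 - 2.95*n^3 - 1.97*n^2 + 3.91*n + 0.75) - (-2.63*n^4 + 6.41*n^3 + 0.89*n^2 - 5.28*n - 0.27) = -1.4*n^5 + 1.45*n^4 - 9.36*n^3 - 2.86*n^2 + 9.19*n + 1.02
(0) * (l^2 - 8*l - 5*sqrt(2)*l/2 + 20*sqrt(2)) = 0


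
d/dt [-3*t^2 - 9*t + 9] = -6*t - 9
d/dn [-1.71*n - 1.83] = -1.71000000000000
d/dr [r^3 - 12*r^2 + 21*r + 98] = 3*r^2 - 24*r + 21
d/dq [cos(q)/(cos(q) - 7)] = 7*sin(q)/(cos(q) - 7)^2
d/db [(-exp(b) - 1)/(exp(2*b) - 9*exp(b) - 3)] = ((exp(b) + 1)*(2*exp(b) - 9) - exp(2*b) + 9*exp(b) + 3)*exp(b)/(-exp(2*b) + 9*exp(b) + 3)^2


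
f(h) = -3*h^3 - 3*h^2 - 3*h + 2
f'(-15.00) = -1938.00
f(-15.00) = 9497.00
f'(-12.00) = -1227.00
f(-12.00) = 4790.00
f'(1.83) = -44.12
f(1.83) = -31.92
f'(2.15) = -57.50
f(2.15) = -48.13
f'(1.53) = -33.25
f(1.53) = -20.36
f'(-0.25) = -2.06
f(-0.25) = 2.61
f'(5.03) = -260.89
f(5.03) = -470.78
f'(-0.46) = -2.14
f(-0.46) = 3.04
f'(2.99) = -101.40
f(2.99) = -113.98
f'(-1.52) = -14.67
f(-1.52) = 10.16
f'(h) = -9*h^2 - 6*h - 3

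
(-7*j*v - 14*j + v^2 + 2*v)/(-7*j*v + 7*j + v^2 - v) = (v + 2)/(v - 1)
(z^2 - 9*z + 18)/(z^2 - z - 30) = (z - 3)/(z + 5)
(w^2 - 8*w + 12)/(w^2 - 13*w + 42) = (w - 2)/(w - 7)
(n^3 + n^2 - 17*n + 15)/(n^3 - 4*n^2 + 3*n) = (n + 5)/n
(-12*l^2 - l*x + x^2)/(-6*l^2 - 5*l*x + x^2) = (12*l^2 + l*x - x^2)/(6*l^2 + 5*l*x - x^2)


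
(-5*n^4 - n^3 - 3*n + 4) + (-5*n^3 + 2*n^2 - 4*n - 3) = -5*n^4 - 6*n^3 + 2*n^2 - 7*n + 1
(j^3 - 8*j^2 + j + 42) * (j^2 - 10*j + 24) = j^5 - 18*j^4 + 105*j^3 - 160*j^2 - 396*j + 1008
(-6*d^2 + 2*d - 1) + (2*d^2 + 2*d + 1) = -4*d^2 + 4*d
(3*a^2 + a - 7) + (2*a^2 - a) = 5*a^2 - 7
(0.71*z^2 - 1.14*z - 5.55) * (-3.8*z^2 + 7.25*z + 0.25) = -2.698*z^4 + 9.4795*z^3 + 13.0025*z^2 - 40.5225*z - 1.3875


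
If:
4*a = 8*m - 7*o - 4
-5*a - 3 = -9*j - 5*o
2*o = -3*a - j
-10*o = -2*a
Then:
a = -15/173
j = 51/173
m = 611/1384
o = -3/173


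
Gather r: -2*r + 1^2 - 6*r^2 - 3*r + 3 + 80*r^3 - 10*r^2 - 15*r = 80*r^3 - 16*r^2 - 20*r + 4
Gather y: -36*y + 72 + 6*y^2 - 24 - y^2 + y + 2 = 5*y^2 - 35*y + 50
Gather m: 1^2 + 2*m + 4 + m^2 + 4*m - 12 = m^2 + 6*m - 7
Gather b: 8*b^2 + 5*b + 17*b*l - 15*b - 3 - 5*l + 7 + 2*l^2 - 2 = 8*b^2 + b*(17*l - 10) + 2*l^2 - 5*l + 2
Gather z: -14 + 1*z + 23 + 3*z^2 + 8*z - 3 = 3*z^2 + 9*z + 6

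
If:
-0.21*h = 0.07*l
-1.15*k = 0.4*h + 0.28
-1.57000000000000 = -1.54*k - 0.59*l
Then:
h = -0.84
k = 0.05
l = 2.53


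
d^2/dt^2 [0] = 0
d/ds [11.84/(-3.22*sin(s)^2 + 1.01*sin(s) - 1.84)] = (76.2496*sin(s) - 11.9584)*cos(s)/(3.22*sin(s)^2 - 1.01*sin(s) + 1.84)^2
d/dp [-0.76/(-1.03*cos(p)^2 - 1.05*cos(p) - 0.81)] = (1.5656*cos(p) + 0.798)*sin(p)/(1.03*cos(p)^2 + 1.05*cos(p) + 0.81)^2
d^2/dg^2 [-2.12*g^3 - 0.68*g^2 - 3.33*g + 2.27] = -12.72*g - 1.36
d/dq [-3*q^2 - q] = -6*q - 1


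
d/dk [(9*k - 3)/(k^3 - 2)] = 9*(-2*k^3 + k^2 - 2)/(k^6 - 4*k^3 + 4)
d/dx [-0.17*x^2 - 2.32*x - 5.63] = -0.34*x - 2.32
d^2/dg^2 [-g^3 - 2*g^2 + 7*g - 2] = -6*g - 4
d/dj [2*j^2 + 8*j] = 4*j + 8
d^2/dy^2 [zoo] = 0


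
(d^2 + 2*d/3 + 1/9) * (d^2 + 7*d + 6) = d^4 + 23*d^3/3 + 97*d^2/9 + 43*d/9 + 2/3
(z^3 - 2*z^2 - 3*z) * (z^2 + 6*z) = z^5 + 4*z^4 - 15*z^3 - 18*z^2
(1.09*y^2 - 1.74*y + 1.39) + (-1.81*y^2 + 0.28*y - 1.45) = -0.72*y^2 - 1.46*y - 0.0600000000000001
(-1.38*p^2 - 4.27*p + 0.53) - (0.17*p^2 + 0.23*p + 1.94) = -1.55*p^2 - 4.5*p - 1.41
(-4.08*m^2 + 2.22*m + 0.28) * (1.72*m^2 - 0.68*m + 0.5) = -7.0176*m^4 + 6.5928*m^3 - 3.068*m^2 + 0.9196*m + 0.14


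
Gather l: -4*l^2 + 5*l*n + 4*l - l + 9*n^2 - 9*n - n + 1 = -4*l^2 + l*(5*n + 3) + 9*n^2 - 10*n + 1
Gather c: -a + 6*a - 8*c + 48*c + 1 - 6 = 5*a + 40*c - 5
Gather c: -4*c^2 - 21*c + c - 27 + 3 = -4*c^2 - 20*c - 24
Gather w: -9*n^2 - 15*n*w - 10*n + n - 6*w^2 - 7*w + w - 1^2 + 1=-9*n^2 - 9*n - 6*w^2 + w*(-15*n - 6)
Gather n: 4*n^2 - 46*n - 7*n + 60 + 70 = 4*n^2 - 53*n + 130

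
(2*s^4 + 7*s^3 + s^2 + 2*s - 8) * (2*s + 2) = 4*s^5 + 18*s^4 + 16*s^3 + 6*s^2 - 12*s - 16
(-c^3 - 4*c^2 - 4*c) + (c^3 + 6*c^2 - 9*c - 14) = 2*c^2 - 13*c - 14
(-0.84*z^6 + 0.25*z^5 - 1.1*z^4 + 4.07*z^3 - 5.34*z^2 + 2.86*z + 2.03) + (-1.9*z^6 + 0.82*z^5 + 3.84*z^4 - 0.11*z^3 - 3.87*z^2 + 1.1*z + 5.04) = -2.74*z^6 + 1.07*z^5 + 2.74*z^4 + 3.96*z^3 - 9.21*z^2 + 3.96*z + 7.07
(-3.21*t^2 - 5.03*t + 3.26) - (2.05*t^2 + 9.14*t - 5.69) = -5.26*t^2 - 14.17*t + 8.95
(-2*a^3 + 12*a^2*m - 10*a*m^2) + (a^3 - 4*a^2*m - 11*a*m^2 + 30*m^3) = -a^3 + 8*a^2*m - 21*a*m^2 + 30*m^3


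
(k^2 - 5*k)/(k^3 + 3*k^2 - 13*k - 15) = k*(k - 5)/(k^3 + 3*k^2 - 13*k - 15)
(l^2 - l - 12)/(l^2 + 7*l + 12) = (l - 4)/(l + 4)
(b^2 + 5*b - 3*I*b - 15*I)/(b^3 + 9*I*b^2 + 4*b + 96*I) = (b + 5)/(b^2 + 12*I*b - 32)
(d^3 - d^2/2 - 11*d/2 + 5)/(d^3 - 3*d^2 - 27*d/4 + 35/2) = 2*(d - 1)/(2*d - 7)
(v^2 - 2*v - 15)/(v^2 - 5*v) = (v + 3)/v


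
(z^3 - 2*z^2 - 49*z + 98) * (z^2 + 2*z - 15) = z^5 - 68*z^3 + 30*z^2 + 931*z - 1470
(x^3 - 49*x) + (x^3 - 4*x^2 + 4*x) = 2*x^3 - 4*x^2 - 45*x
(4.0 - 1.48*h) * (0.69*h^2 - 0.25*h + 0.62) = -1.0212*h^3 + 3.13*h^2 - 1.9176*h + 2.48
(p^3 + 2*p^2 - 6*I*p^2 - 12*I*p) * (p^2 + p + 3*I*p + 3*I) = p^5 + 3*p^4 - 3*I*p^4 + 20*p^3 - 9*I*p^3 + 54*p^2 - 6*I*p^2 + 36*p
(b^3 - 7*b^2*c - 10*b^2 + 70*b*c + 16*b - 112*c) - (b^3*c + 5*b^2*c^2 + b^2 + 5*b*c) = -b^3*c + b^3 - 5*b^2*c^2 - 7*b^2*c - 11*b^2 + 65*b*c + 16*b - 112*c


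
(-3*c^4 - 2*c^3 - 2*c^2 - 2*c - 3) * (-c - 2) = 3*c^5 + 8*c^4 + 6*c^3 + 6*c^2 + 7*c + 6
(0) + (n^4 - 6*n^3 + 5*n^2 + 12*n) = n^4 - 6*n^3 + 5*n^2 + 12*n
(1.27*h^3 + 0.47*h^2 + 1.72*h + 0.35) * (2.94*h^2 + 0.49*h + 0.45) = 3.7338*h^5 + 2.0041*h^4 + 5.8586*h^3 + 2.0833*h^2 + 0.9455*h + 0.1575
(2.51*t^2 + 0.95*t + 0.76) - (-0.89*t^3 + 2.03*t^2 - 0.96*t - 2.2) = 0.89*t^3 + 0.48*t^2 + 1.91*t + 2.96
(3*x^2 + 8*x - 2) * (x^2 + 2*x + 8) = 3*x^4 + 14*x^3 + 38*x^2 + 60*x - 16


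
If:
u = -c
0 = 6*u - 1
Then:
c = -1/6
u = 1/6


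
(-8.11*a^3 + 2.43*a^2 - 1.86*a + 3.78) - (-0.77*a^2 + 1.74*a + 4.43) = -8.11*a^3 + 3.2*a^2 - 3.6*a - 0.65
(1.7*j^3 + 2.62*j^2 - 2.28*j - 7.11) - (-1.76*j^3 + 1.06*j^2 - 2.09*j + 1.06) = 3.46*j^3 + 1.56*j^2 - 0.19*j - 8.17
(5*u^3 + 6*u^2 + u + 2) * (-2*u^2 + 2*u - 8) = -10*u^5 - 2*u^4 - 30*u^3 - 50*u^2 - 4*u - 16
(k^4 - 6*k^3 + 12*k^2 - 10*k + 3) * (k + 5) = k^5 - k^4 - 18*k^3 + 50*k^2 - 47*k + 15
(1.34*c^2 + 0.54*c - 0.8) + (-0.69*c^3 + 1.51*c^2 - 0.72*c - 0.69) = -0.69*c^3 + 2.85*c^2 - 0.18*c - 1.49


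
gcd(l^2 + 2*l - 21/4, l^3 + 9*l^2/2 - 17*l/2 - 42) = l + 7/2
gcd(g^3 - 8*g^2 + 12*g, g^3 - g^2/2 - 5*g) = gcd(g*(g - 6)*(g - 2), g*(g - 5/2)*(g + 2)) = g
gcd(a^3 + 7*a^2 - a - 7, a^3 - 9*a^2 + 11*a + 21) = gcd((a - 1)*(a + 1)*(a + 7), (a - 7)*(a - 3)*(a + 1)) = a + 1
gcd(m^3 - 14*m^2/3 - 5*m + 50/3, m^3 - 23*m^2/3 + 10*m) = m - 5/3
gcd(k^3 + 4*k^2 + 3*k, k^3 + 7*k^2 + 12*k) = k^2 + 3*k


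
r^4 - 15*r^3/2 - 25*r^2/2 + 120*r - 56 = (r - 7)*(r - 4)*(r - 1/2)*(r + 4)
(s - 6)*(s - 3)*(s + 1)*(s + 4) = s^4 - 4*s^3 - 23*s^2 + 54*s + 72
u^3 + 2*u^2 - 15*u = u*(u - 3)*(u + 5)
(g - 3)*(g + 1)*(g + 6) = g^3 + 4*g^2 - 15*g - 18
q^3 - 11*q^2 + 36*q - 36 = (q - 6)*(q - 3)*(q - 2)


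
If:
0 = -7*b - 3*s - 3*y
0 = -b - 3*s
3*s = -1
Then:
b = 1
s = -1/3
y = -2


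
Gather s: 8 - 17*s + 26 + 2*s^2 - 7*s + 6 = 2*s^2 - 24*s + 40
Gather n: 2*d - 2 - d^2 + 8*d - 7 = -d^2 + 10*d - 9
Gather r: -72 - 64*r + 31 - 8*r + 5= -72*r - 36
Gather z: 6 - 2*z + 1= 7 - 2*z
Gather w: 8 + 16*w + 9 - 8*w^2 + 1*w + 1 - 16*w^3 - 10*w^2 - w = -16*w^3 - 18*w^2 + 16*w + 18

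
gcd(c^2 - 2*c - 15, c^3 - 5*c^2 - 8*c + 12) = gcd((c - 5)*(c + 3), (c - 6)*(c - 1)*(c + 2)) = 1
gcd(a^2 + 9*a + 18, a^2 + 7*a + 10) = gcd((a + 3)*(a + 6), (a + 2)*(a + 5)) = 1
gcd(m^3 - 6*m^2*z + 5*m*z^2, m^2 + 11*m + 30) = 1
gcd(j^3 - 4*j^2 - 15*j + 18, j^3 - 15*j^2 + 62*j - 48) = j^2 - 7*j + 6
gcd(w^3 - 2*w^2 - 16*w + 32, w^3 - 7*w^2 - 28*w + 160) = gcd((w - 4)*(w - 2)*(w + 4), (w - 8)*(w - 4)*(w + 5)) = w - 4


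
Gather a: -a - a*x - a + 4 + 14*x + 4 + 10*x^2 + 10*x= a*(-x - 2) + 10*x^2 + 24*x + 8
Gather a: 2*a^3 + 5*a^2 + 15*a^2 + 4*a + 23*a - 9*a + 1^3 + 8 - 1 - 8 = 2*a^3 + 20*a^2 + 18*a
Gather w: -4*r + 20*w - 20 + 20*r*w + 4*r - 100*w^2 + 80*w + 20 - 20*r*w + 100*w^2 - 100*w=0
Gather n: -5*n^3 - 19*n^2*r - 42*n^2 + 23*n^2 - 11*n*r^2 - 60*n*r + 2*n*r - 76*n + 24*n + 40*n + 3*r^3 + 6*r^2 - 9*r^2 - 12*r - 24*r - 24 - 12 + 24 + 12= -5*n^3 + n^2*(-19*r - 19) + n*(-11*r^2 - 58*r - 12) + 3*r^3 - 3*r^2 - 36*r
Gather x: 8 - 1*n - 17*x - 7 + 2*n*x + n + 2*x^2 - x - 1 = 2*x^2 + x*(2*n - 18)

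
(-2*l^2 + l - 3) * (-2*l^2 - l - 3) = 4*l^4 + 11*l^2 + 9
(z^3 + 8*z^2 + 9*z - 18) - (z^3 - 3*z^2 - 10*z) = 11*z^2 + 19*z - 18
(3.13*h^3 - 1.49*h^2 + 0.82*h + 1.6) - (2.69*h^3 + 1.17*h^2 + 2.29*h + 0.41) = 0.44*h^3 - 2.66*h^2 - 1.47*h + 1.19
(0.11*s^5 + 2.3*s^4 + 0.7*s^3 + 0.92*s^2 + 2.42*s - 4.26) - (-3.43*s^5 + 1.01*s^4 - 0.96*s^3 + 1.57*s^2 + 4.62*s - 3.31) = 3.54*s^5 + 1.29*s^4 + 1.66*s^3 - 0.65*s^2 - 2.2*s - 0.95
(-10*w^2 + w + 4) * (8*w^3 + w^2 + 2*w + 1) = -80*w^5 - 2*w^4 + 13*w^3 - 4*w^2 + 9*w + 4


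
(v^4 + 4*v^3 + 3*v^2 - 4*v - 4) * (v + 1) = v^5 + 5*v^4 + 7*v^3 - v^2 - 8*v - 4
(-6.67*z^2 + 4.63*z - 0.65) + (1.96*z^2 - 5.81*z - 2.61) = -4.71*z^2 - 1.18*z - 3.26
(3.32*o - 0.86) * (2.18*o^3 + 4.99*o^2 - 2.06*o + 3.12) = 7.2376*o^4 + 14.692*o^3 - 11.1306*o^2 + 12.13*o - 2.6832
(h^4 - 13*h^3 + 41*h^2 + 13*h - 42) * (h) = h^5 - 13*h^4 + 41*h^3 + 13*h^2 - 42*h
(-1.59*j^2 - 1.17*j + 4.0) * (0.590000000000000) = -0.9381*j^2 - 0.6903*j + 2.36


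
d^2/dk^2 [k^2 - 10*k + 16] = 2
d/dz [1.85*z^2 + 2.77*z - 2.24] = 3.7*z + 2.77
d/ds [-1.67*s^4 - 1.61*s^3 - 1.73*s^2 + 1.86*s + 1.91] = -6.68*s^3 - 4.83*s^2 - 3.46*s + 1.86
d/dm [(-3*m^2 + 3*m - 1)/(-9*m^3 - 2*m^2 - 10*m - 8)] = (-27*m^4 + 54*m^3 + 9*m^2 + 44*m - 34)/(81*m^6 + 36*m^5 + 184*m^4 + 184*m^3 + 132*m^2 + 160*m + 64)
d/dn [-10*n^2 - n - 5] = -20*n - 1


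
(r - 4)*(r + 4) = r^2 - 16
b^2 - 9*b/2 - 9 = (b - 6)*(b + 3/2)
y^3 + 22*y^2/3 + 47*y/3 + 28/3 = (y + 1)*(y + 7/3)*(y + 4)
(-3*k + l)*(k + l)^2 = -3*k^3 - 5*k^2*l - k*l^2 + l^3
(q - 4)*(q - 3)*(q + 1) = q^3 - 6*q^2 + 5*q + 12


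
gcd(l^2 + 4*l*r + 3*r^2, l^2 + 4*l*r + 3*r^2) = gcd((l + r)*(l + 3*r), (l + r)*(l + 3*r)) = l^2 + 4*l*r + 3*r^2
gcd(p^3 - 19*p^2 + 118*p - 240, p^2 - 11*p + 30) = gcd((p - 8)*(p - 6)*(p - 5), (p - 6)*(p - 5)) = p^2 - 11*p + 30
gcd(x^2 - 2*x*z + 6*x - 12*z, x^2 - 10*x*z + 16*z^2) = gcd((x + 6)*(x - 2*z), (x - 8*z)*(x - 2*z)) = x - 2*z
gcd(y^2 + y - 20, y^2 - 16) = y - 4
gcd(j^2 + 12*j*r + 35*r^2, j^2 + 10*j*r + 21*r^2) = j + 7*r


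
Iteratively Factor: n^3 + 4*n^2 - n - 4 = (n + 1)*(n^2 + 3*n - 4) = (n + 1)*(n + 4)*(n - 1)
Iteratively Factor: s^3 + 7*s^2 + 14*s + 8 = (s + 4)*(s^2 + 3*s + 2) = (s + 1)*(s + 4)*(s + 2)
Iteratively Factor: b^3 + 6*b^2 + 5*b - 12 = (b - 1)*(b^2 + 7*b + 12) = (b - 1)*(b + 4)*(b + 3)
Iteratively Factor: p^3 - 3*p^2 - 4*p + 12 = (p + 2)*(p^2 - 5*p + 6) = (p - 2)*(p + 2)*(p - 3)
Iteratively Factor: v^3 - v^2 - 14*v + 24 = (v - 3)*(v^2 + 2*v - 8) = (v - 3)*(v - 2)*(v + 4)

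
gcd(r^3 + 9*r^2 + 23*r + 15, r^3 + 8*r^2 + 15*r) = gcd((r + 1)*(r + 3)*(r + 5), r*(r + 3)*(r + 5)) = r^2 + 8*r + 15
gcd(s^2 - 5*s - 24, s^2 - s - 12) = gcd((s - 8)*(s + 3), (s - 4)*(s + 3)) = s + 3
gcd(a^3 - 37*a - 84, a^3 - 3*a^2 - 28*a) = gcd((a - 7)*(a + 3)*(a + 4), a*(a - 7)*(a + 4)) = a^2 - 3*a - 28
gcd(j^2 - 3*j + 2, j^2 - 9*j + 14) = j - 2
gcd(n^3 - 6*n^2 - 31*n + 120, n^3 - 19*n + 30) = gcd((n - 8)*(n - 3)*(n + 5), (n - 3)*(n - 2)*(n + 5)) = n^2 + 2*n - 15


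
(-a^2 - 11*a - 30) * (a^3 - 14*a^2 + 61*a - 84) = -a^5 + 3*a^4 + 63*a^3 - 167*a^2 - 906*a + 2520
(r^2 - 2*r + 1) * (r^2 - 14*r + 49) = r^4 - 16*r^3 + 78*r^2 - 112*r + 49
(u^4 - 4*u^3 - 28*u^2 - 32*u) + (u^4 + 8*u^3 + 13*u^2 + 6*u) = 2*u^4 + 4*u^3 - 15*u^2 - 26*u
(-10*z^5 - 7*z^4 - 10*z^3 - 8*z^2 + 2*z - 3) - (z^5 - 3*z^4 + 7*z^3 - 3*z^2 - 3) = -11*z^5 - 4*z^4 - 17*z^3 - 5*z^2 + 2*z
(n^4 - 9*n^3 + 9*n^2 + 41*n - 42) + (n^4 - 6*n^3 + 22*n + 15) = 2*n^4 - 15*n^3 + 9*n^2 + 63*n - 27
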